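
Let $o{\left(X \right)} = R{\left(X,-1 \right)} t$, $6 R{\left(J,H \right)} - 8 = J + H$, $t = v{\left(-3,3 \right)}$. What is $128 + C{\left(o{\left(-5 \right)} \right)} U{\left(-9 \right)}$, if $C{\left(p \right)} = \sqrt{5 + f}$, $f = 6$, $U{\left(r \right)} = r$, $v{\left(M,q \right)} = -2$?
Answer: $128 - 9 \sqrt{11} \approx 98.15$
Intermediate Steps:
$t = -2$
$R{\left(J,H \right)} = \frac{4}{3} + \frac{H}{6} + \frac{J}{6}$ ($R{\left(J,H \right)} = \frac{4}{3} + \frac{J + H}{6} = \frac{4}{3} + \frac{H + J}{6} = \frac{4}{3} + \left(\frac{H}{6} + \frac{J}{6}\right) = \frac{4}{3} + \frac{H}{6} + \frac{J}{6}$)
$o{\left(X \right)} = - \frac{7}{3} - \frac{X}{3}$ ($o{\left(X \right)} = \left(\frac{4}{3} + \frac{1}{6} \left(-1\right) + \frac{X}{6}\right) \left(-2\right) = \left(\frac{4}{3} - \frac{1}{6} + \frac{X}{6}\right) \left(-2\right) = \left(\frac{7}{6} + \frac{X}{6}\right) \left(-2\right) = - \frac{7}{3} - \frac{X}{3}$)
$C{\left(p \right)} = \sqrt{11}$ ($C{\left(p \right)} = \sqrt{5 + 6} = \sqrt{11}$)
$128 + C{\left(o{\left(-5 \right)} \right)} U{\left(-9 \right)} = 128 + \sqrt{11} \left(-9\right) = 128 - 9 \sqrt{11}$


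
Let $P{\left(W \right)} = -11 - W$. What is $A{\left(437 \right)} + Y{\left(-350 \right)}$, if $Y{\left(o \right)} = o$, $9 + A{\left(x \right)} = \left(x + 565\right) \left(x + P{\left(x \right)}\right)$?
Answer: $-11381$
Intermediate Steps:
$A{\left(x \right)} = -6224 - 11 x$ ($A{\left(x \right)} = -9 + \left(x + 565\right) \left(x - \left(11 + x\right)\right) = -9 + \left(565 + x\right) \left(-11\right) = -9 - \left(6215 + 11 x\right) = -6224 - 11 x$)
$A{\left(437 \right)} + Y{\left(-350 \right)} = \left(-6224 - 4807\right) - 350 = -11031 - 350 = -11381$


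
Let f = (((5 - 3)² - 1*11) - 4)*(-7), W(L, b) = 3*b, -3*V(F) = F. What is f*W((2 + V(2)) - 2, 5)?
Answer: 1155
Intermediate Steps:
V(F) = -F/3
f = 77 (f = ((2² - 11) - 4)*(-7) = ((4 - 11) - 4)*(-7) = (-7 - 4)*(-7) = -11*(-7) = 77)
f*W((2 + V(2)) - 2, 5) = 77*(3*5) = 77*15 = 1155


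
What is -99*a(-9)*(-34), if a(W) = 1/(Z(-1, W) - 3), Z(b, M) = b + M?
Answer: -3366/13 ≈ -258.92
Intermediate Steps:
Z(b, M) = M + b
a(W) = 1/(-4 + W) (a(W) = 1/((W - 1) - 3) = 1/((-1 + W) - 3) = 1/(-4 + W))
-99*a(-9)*(-34) = -99/(-4 - 9)*(-34) = -99/(-13)*(-34) = -99*(-1/13)*(-34) = (99/13)*(-34) = -3366/13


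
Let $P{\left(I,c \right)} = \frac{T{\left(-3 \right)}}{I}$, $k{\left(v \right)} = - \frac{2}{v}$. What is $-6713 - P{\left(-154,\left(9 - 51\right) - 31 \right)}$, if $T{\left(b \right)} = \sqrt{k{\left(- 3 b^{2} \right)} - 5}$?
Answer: $-6713 + \frac{i \sqrt{399}}{1386} \approx -6713.0 + 0.014412 i$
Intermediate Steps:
$T{\left(b \right)} = \sqrt{-5 + \frac{2}{3 b^{2}}}$ ($T{\left(b \right)} = \sqrt{- \frac{2}{\left(-3\right) b^{2}} - 5} = \sqrt{- 2 \left(- \frac{1}{3 b^{2}}\right) - 5} = \sqrt{\frac{2}{3 b^{2}} - 5} = \sqrt{-5 + \frac{2}{3 b^{2}}}$)
$P{\left(I,c \right)} = \frac{i \sqrt{399}}{9 I}$ ($P{\left(I,c \right)} = \frac{\frac{1}{3} \sqrt{-45 + \frac{6}{9}}}{I} = \frac{\frac{1}{3} \sqrt{-45 + 6 \cdot \frac{1}{9}}}{I} = \frac{\frac{1}{3} \sqrt{-45 + \frac{2}{3}}}{I} = \frac{\frac{1}{3} \sqrt{- \frac{133}{3}}}{I} = \frac{\frac{1}{3} \frac{i \sqrt{399}}{3}}{I} = \frac{\frac{1}{9} i \sqrt{399}}{I} = \frac{i \sqrt{399}}{9 I}$)
$-6713 - P{\left(-154,\left(9 - 51\right) - 31 \right)} = -6713 - \frac{i \sqrt{399}}{9 \left(-154\right)} = -6713 - \frac{1}{9} i \sqrt{399} \left(- \frac{1}{154}\right) = -6713 - - \frac{i \sqrt{399}}{1386} = -6713 + \frac{i \sqrt{399}}{1386}$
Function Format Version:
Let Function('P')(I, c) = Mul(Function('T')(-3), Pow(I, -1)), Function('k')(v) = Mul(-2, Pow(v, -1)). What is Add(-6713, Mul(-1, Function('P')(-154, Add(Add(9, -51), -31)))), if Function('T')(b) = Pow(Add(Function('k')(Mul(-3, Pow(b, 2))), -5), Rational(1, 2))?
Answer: Add(-6713, Mul(Rational(1, 1386), I, Pow(399, Rational(1, 2)))) ≈ Add(-6713.0, Mul(0.014412, I))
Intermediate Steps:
Function('T')(b) = Pow(Add(-5, Mul(Rational(2, 3), Pow(b, -2))), Rational(1, 2)) (Function('T')(b) = Pow(Add(Mul(-2, Pow(Mul(-3, Pow(b, 2)), -1)), -5), Rational(1, 2)) = Pow(Add(Mul(-2, Mul(Rational(-1, 3), Pow(b, -2))), -5), Rational(1, 2)) = Pow(Add(Mul(Rational(2, 3), Pow(b, -2)), -5), Rational(1, 2)) = Pow(Add(-5, Mul(Rational(2, 3), Pow(b, -2))), Rational(1, 2)))
Function('P')(I, c) = Mul(Rational(1, 9), I, Pow(399, Rational(1, 2)), Pow(I, -1)) (Function('P')(I, c) = Mul(Mul(Rational(1, 3), Pow(Add(-45, Mul(6, Pow(-3, -2))), Rational(1, 2))), Pow(I, -1)) = Mul(Mul(Rational(1, 3), Pow(Add(-45, Mul(6, Rational(1, 9))), Rational(1, 2))), Pow(I, -1)) = Mul(Mul(Rational(1, 3), Pow(Add(-45, Rational(2, 3)), Rational(1, 2))), Pow(I, -1)) = Mul(Mul(Rational(1, 3), Pow(Rational(-133, 3), Rational(1, 2))), Pow(I, -1)) = Mul(Mul(Rational(1, 3), Mul(Rational(1, 3), I, Pow(399, Rational(1, 2)))), Pow(I, -1)) = Mul(Mul(Rational(1, 9), I, Pow(399, Rational(1, 2))), Pow(I, -1)) = Mul(Rational(1, 9), I, Pow(399, Rational(1, 2)), Pow(I, -1)))
Add(-6713, Mul(-1, Function('P')(-154, Add(Add(9, -51), -31)))) = Add(-6713, Mul(-1, Mul(Rational(1, 9), I, Pow(399, Rational(1, 2)), Pow(-154, -1)))) = Add(-6713, Mul(-1, Mul(Rational(1, 9), I, Pow(399, Rational(1, 2)), Rational(-1, 154)))) = Add(-6713, Mul(-1, Mul(Rational(-1, 1386), I, Pow(399, Rational(1, 2))))) = Add(-6713, Mul(Rational(1, 1386), I, Pow(399, Rational(1, 2))))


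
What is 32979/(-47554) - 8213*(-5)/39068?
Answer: 332190719/928919836 ≈ 0.35761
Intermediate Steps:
32979/(-47554) - 8213*(-5)/39068 = 32979*(-1/47554) + 41065*(1/39068) = -32979/47554 + 41065/39068 = 332190719/928919836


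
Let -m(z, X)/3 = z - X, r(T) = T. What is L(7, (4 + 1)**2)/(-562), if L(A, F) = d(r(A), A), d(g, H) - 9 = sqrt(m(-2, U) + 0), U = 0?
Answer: -9/562 - sqrt(6)/562 ≈ -0.020373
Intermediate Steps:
m(z, X) = -3*z + 3*X (m(z, X) = -3*(z - X) = -3*z + 3*X)
d(g, H) = 9 + sqrt(6) (d(g, H) = 9 + sqrt((-3*(-2) + 3*0) + 0) = 9 + sqrt((6 + 0) + 0) = 9 + sqrt(6 + 0) = 9 + sqrt(6))
L(A, F) = 9 + sqrt(6)
L(7, (4 + 1)**2)/(-562) = (9 + sqrt(6))/(-562) = (9 + sqrt(6))*(-1/562) = -9/562 - sqrt(6)/562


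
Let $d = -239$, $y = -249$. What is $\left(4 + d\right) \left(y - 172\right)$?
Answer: $98935$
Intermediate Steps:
$\left(4 + d\right) \left(y - 172\right) = \left(4 - 239\right) \left(-249 - 172\right) = \left(-235\right) \left(-421\right) = 98935$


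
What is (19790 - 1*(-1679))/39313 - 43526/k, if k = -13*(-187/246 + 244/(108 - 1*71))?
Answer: 15589596227261/27140319245 ≈ 574.41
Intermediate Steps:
k = -690365/9102 (k = -13*(-187*1/246 + 244/(108 - 71)) = -13*(-187/246 + 244/37) = -13*53105/9102 = -690365/9102 ≈ -75.848)
(19790 - 1*(-1679))/39313 - 43526/k = (19790 - 1*(-1679))/39313 - 43526/(-690365/9102) = (19790 + 1679)*(1/39313) - 43526*(-9102/690365) = 21469*(1/39313) + 396173652/690365 = 21469/39313 + 396173652/690365 = 15589596227261/27140319245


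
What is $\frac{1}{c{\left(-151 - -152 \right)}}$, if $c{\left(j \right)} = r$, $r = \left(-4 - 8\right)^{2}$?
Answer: $\frac{1}{144} \approx 0.0069444$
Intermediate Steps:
$r = 144$ ($r = \left(-12\right)^{2} = 144$)
$c{\left(j \right)} = 144$
$\frac{1}{c{\left(-151 - -152 \right)}} = \frac{1}{144}$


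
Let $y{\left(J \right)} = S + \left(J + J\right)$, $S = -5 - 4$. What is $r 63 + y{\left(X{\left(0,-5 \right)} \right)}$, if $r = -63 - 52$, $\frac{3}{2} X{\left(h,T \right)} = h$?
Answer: $-7254$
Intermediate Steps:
$X{\left(h,T \right)} = \frac{2 h}{3}$
$r = -115$
$S = -9$ ($S = -5 - 4 = -9$)
$y{\left(J \right)} = -9 + 2 J$ ($y{\left(J \right)} = -9 + \left(J + J\right) = -9 + 2 J$)
$r 63 + y{\left(X{\left(0,-5 \right)} \right)} = \left(-115\right) 63 - \left(9 - 2 \cdot \frac{2}{3} \cdot 0\right) = -7245 + \left(-9 + 2 \cdot 0\right) = -7245 + \left(-9 + 0\right) = -7245 - 9 = -7254$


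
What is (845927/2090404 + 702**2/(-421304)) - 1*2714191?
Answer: -22984390913066441/8468226604 ≈ -2.7142e+6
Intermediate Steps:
(845927/2090404 + 702**2/(-421304)) - 1*2714191 = (845927*(1/2090404) + 492804*(-1/421304)) - 2714191 = (845927/2090404 - 9477/8102) - 2714191 = -6478529077/8468226604 - 2714191 = -22984390913066441/8468226604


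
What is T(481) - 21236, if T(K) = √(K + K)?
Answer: -21236 + √962 ≈ -21205.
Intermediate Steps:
T(K) = √2*√K (T(K) = √(2*K) = √2*√K)
T(481) - 21236 = √2*√481 - 21236 = √962 - 21236 = -21236 + √962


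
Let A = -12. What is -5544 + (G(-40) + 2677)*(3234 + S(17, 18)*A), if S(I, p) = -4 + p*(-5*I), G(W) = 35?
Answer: 58687560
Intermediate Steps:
S(I, p) = -4 - 5*I*p
-5544 + (G(-40) + 2677)*(3234 + S(17, 18)*A) = -5544 + (35 + 2677)*(3234 + (-4 - 5*17*18)*(-12)) = -5544 + 2712*(3234 + (-4 - 1530)*(-12)) = -5544 + 2712*(3234 - 1534*(-12)) = -5544 + 2712*(3234 + 18408) = -5544 + 2712*21642 = -5544 + 58693104 = 58687560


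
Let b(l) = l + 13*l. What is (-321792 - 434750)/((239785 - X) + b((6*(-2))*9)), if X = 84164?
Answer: -39818/8111 ≈ -4.9091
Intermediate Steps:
b(l) = 14*l
(-321792 - 434750)/((239785 - X) + b((6*(-2))*9)) = (-321792 - 434750)/((239785 - 1*84164) + 14*((6*(-2))*9)) = -756542/((239785 - 84164) + 14*(-12*9)) = -756542/(155621 + 14*(-108)) = -756542/(155621 - 1512) = -756542/154109 = -756542*1/154109 = -39818/8111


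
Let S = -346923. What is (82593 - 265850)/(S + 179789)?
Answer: 183257/167134 ≈ 1.0965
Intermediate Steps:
(82593 - 265850)/(S + 179789) = (82593 - 265850)/(-346923 + 179789) = -183257/(-167134) = -183257*(-1/167134) = 183257/167134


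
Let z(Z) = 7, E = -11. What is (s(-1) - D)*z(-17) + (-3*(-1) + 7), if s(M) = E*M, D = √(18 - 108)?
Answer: 87 - 21*I*√10 ≈ 87.0 - 66.408*I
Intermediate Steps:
D = 3*I*√10 (D = √(-90) = 3*I*√10 ≈ 9.4868*I)
s(M) = -11*M
(s(-1) - D)*z(-17) + (-3*(-1) + 7) = (-11*(-1) - 3*I*√10)*7 + (-3*(-1) + 7) = (11 - 3*I*√10)*7 + (3 + 7) = (77 - 21*I*√10) + 10 = 87 - 21*I*√10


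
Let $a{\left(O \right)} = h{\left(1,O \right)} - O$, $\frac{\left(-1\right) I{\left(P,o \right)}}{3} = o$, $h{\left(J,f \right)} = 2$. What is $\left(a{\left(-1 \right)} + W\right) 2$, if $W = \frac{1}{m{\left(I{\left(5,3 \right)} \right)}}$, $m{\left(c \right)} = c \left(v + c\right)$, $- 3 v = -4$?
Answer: $\frac{416}{69} \approx 6.029$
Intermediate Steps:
$v = \frac{4}{3}$ ($v = \left(- \frac{1}{3}\right) \left(-4\right) = \frac{4}{3} \approx 1.3333$)
$I{\left(P,o \right)} = - 3 o$
$m{\left(c \right)} = c \left(\frac{4}{3} + c\right)$
$a{\left(O \right)} = 2 - O$
$W = \frac{1}{69}$ ($W = \frac{1}{\frac{1}{3} \left(\left(-3\right) 3\right) \left(4 + 3 \left(\left(-3\right) 3\right)\right)} = \frac{1}{\frac{1}{3} \left(-9\right) \left(4 + 3 \left(-9\right)\right)} = \frac{1}{\frac{1}{3} \left(-9\right) \left(4 - 27\right)} = \frac{1}{\frac{1}{3} \left(-9\right) \left(-23\right)} = \frac{1}{69} \approx 0.014493$)
$\left(a{\left(-1 \right)} + W\right) 2 = \left(\left(2 - -1\right) + \frac{1}{69}\right) 2 = \left(\left(2 + 1\right) + \frac{1}{69}\right) 2 = \left(3 + \frac{1}{69}\right) 2 = \frac{208}{69} \cdot 2 = \frac{416}{69}$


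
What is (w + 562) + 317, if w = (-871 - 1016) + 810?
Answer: -198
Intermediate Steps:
w = -1077 (w = -1887 + 810 = -1077)
(w + 562) + 317 = (-1077 + 562) + 317 = -515 + 317 = -198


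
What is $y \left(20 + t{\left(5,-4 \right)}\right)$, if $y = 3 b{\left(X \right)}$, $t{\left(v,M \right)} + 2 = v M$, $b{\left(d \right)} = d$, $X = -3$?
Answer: $18$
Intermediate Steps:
$t{\left(v,M \right)} = -2 + M v$ ($t{\left(v,M \right)} = -2 + v M = -2 + M v$)
$y = -9$ ($y = 3 \left(-3\right) = -9$)
$y \left(20 + t{\left(5,-4 \right)}\right) = - 9 \left(20 - 22\right) = \left(-9\right) \left(-2\right) = 18$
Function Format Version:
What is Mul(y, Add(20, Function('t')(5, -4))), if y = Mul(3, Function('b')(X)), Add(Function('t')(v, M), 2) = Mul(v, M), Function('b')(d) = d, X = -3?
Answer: 18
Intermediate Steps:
Function('t')(v, M) = Add(-2, Mul(M, v)) (Function('t')(v, M) = Add(-2, Mul(v, M)) = Add(-2, Mul(M, v)))
y = -9 (y = Mul(3, -3) = -9)
Mul(y, Add(20, Function('t')(5, -4))) = Mul(-9, Add(20, Add(-2, Mul(-4, 5)))) = Mul(-9, Add(20, Add(-2, -20))) = Mul(-9, Add(20, -22)) = Mul(-9, -2) = 18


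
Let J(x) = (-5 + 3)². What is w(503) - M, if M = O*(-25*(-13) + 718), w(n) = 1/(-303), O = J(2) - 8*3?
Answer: 6320579/303 ≈ 20860.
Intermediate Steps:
J(x) = 4 (J(x) = (-2)² = 4)
O = -20 (O = 4 - 8*3 = 4 - 24 = -20)
w(n) = -1/303
M = -20860 (M = -20*(-25*(-13) + 718) = -20*(325 + 718) = -20*1043 = -20860)
w(503) - M = -1/303 - 1*(-20860) = -1/303 + 20860 = 6320579/303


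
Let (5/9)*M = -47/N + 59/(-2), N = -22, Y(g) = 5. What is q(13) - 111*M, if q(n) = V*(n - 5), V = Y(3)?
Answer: 302899/55 ≈ 5507.3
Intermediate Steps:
V = 5
M = -2709/55 (M = 9*(-47/(-22) + 59/(-2))/5 = 9*(-47*(-1/22) + 59*(-½))/5 = 9*(47/22 - 59/2)/5 = (9/5)*(-301/11) = -2709/55 ≈ -49.255)
q(n) = -25 + 5*n (q(n) = 5*(n - 5) = 5*(-5 + n) = -25 + 5*n)
q(13) - 111*M = (-25 + 5*13) - 111*(-2709/55) = (-25 + 65) + 300699/55 = 40 + 300699/55 = 302899/55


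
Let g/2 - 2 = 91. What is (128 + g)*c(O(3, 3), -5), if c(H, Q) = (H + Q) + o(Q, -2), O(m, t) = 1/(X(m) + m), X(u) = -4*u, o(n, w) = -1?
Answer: -17270/9 ≈ -1918.9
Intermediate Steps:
g = 186 (g = 4 + 2*91 = 4 + 182 = 186)
O(m, t) = -1/(3*m) (O(m, t) = 1/(-4*m + m) = 1/(-3*m) = -1/(3*m))
c(H, Q) = -1 + H + Q (c(H, Q) = (H + Q) - 1 = -1 + H + Q)
(128 + g)*c(O(3, 3), -5) = (128 + 186)*(-1 - ⅓/3 - 5) = 314*(-1 - ⅓*⅓ - 5) = 314*(-1 - ⅑ - 5) = 314*(-55/9) = -17270/9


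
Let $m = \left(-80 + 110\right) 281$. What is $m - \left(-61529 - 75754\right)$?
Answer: $145713$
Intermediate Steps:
$m = 8430$ ($m = 30 \cdot 281 = 8430$)
$m - \left(-61529 - 75754\right) = 8430 - \left(-61529 - 75754\right) = 8430 - -137283 = 8430 + 137283 = 145713$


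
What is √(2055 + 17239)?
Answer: √19294 ≈ 138.90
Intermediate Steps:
√(2055 + 17239) = √19294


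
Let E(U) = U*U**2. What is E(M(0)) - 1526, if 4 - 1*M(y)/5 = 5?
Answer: -1651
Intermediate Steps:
M(y) = -5 (M(y) = 20 - 5*5 = 20 - 25 = -5)
E(U) = U**3
E(M(0)) - 1526 = (-5)**3 - 1526 = -125 - 1526 = -1651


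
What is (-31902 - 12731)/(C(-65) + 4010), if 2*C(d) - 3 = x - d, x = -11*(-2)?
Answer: -44633/4055 ≈ -11.007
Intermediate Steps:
x = 22
C(d) = 25/2 - d/2 (C(d) = 3/2 + (22 - d)/2 = 3/2 + (11 - d/2) = 25/2 - d/2)
(-31902 - 12731)/(C(-65) + 4010) = (-31902 - 12731)/((25/2 - ½*(-65)) + 4010) = -44633/((25/2 + 65/2) + 4010) = -44633/(45 + 4010) = -44633/4055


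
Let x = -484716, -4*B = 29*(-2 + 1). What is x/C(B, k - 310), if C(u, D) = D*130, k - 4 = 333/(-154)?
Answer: 12441044/1028235 ≈ 12.099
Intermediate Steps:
k = 283/154 (k = 4 + 333/(-154) = 4 + 333*(-1/154) = 4 - 333/154 = 283/154 ≈ 1.8377)
B = 29/4 (B = -29*(-2 + 1)/4 = -29*(-1)/4 = -¼*(-29) = 29/4 ≈ 7.2500)
C(u, D) = 130*D
x/C(B, k - 310) = -484716*1/(130*(283/154 - 310)) = -484716/(130*(-47457/154)) = -484716/(-3084705/77) = -484716*(-77/3084705) = 12441044/1028235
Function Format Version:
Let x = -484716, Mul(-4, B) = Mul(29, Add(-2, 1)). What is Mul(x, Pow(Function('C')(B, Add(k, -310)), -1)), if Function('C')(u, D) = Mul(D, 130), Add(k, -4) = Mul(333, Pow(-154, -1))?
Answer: Rational(12441044, 1028235) ≈ 12.099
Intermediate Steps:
k = Rational(283, 154) (k = Add(4, Mul(333, Pow(-154, -1))) = Add(4, Mul(333, Rational(-1, 154))) = Add(4, Rational(-333, 154)) = Rational(283, 154) ≈ 1.8377)
B = Rational(29, 4) (B = Mul(Rational(-1, 4), Mul(29, Add(-2, 1))) = Mul(Rational(-1, 4), Mul(29, -1)) = Mul(Rational(-1, 4), -29) = Rational(29, 4) ≈ 7.2500)
Function('C')(u, D) = Mul(130, D)
Mul(x, Pow(Function('C')(B, Add(k, -310)), -1)) = Mul(-484716, Pow(Mul(130, Add(Rational(283, 154), -310)), -1)) = Mul(-484716, Pow(Mul(130, Rational(-47457, 154)), -1)) = Mul(-484716, Pow(Rational(-3084705, 77), -1)) = Mul(-484716, Rational(-77, 3084705)) = Rational(12441044, 1028235)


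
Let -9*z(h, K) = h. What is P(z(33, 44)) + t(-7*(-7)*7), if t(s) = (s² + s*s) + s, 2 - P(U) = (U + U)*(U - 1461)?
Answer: 2024119/9 ≈ 2.2490e+5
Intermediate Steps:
z(h, K) = -h/9
P(U) = 2 - 2*U*(-1461 + U) (P(U) = 2 - (U + U)*(U - 1461) = 2 - 2*U*(-1461 + U))
t(s) = s + 2*s² (t(s) = (s² + s²) + s = 2*s² + s = s + 2*s²)
P(z(33, 44)) + t(-7*(-7)*7) = (2 - 2*(-⅑*33)² + 2922*(-⅑*33)) + (-7*(-7)*7)*(1 + 2*(-7*(-7)*7)) = (2 - 2*(-11/3)² + 2922*(-11/3)) + (49*7)*(1 + 2*(49*7)) = (2 - 2*121/9 - 10714) + 343*(1 + 2*343) = (2 - 242/9 - 10714) + 343*(1 + 686) = -96650/9 + 343*687 = -96650/9 + 235641 = 2024119/9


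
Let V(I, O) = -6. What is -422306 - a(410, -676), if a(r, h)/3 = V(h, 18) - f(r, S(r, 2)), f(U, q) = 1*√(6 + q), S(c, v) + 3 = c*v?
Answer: -422288 + 3*√823 ≈ -4.2220e+5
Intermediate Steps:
S(c, v) = -3 + c*v
f(U, q) = √(6 + q)
a(r, h) = -18 - 3*√(3 + 2*r) (a(r, h) = 3*(-6 - √(6 + (-3 + r*2))) = 3*(-6 - √(6 + (-3 + 2*r))) = 3*(-6 - √(3 + 2*r)) = -18 - 3*√(3 + 2*r))
-422306 - a(410, -676) = -422306 - (-18 - 3*√(3 + 2*410)) = -422306 - (-18 - 3*√(3 + 820)) = -422306 - (-18 - 3*√823) = -422306 + (18 + 3*√823) = -422288 + 3*√823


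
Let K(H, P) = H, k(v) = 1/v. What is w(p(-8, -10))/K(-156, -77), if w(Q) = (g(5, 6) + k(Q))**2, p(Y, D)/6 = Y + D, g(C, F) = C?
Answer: -290521/1819584 ≈ -0.15966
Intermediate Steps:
p(Y, D) = 6*D + 6*Y (p(Y, D) = 6*(Y + D) = 6*(D + Y) = 6*D + 6*Y)
w(Q) = (5 + 1/Q)**2
w(p(-8, -10))/K(-156, -77) = ((1 + 5*(6*(-10) + 6*(-8)))**2/(6*(-10) + 6*(-8))**2)/(-156) = ((1 + 5*(-60 - 48))**2/(-60 - 48)**2)*(-1/156) = ((1 + 5*(-108))**2/(-108)**2)*(-1/156) = ((1 - 540)**2/11664)*(-1/156) = ((1/11664)*(-539)**2)*(-1/156) = ((1/11664)*290521)*(-1/156) = (290521/11664)*(-1/156) = -290521/1819584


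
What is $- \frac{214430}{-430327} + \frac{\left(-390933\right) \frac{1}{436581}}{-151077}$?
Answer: $\frac{523829714972963}{1051230651097037} \approx 0.4983$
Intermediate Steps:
$- \frac{214430}{-430327} + \frac{\left(-390933\right) \frac{1}{436581}}{-151077} = \left(-214430\right) \left(- \frac{1}{430327}\right) + \left(-390933\right) \frac{1}{436581} \left(- \frac{1}{151077}\right) = \frac{214430}{430327} - - \frac{14479}{2442864731} = \frac{214430}{430327} + \frac{14479}{2442864731} = \frac{523829714972963}{1051230651097037}$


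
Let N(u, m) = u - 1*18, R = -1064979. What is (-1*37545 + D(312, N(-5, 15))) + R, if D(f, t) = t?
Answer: -1102547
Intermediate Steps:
N(u, m) = -18 + u (N(u, m) = u - 18 = -18 + u)
(-1*37545 + D(312, N(-5, 15))) + R = (-1*37545 + (-18 - 5)) - 1064979 = (-37545 - 23) - 1064979 = -37568 - 1064979 = -1102547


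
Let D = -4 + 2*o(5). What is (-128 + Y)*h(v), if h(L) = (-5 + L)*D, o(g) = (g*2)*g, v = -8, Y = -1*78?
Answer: 257088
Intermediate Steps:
Y = -78
o(g) = 2*g² (o(g) = (2*g)*g = 2*g²)
D = 96 (D = -4 + 2*(2*5²) = -4 + 2*(2*25) = -4 + 2*50 = -4 + 100 = 96)
h(L) = -480 + 96*L (h(L) = (-5 + L)*96 = -480 + 96*L)
(-128 + Y)*h(v) = (-128 - 78)*(-480 + 96*(-8)) = -206*(-480 - 768) = -206*(-1248) = 257088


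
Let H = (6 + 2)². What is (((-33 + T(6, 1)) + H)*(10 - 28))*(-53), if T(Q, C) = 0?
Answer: 29574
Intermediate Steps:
H = 64 (H = 8² = 64)
(((-33 + T(6, 1)) + H)*(10 - 28))*(-53) = (((-33 + 0) + 64)*(10 - 28))*(-53) = ((-33 + 64)*(-18))*(-53) = (31*(-18))*(-53) = -558*(-53) = 29574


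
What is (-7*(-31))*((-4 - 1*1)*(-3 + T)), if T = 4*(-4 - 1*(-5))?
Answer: -1085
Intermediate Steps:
T = 4 (T = 4*(-4 + 5) = 4*1 = 4)
(-7*(-31))*((-4 - 1*1)*(-3 + T)) = (-7*(-31))*((-4 - 1*1)*(-3 + 4)) = 217*((-4 - 1)*1) = 217*(-5*1) = 217*(-5) = -1085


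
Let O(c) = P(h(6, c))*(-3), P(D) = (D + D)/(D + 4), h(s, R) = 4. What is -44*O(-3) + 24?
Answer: 156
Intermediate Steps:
P(D) = 2*D/(4 + D) (P(D) = (2*D)/(4 + D) = 2*D/(4 + D))
O(c) = -3 (O(c) = (2*4/(4 + 4))*(-3) = (2*4/8)*(-3) = (2*4*(1/8))*(-3) = 1*(-3) = -3)
-44*O(-3) + 24 = -44*(-3) + 24 = 132 + 24 = 156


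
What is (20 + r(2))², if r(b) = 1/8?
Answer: 25921/64 ≈ 405.02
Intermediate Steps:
r(b) = ⅛
(20 + r(2))² = (20 + ⅛)² = (161/8)² = 25921/64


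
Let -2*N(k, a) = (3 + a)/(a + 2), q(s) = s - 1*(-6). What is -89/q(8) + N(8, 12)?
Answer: -193/28 ≈ -6.8929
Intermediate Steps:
q(s) = 6 + s (q(s) = s + 6 = 6 + s)
N(k, a) = -(3 + a)/(2*(2 + a)) (N(k, a) = -(3 + a)/(2*(a + 2)) = -(3 + a)/(2*(2 + a)))
-89/q(8) + N(8, 12) = -89/(6 + 8) + (-3 - 1*12)/(2*(2 + 12)) = -89/14 + (1/2)*(-3 - 12)/14 = -89*1/14 + (1/2)*(1/14)*(-15) = -89/14 - 15/28 = -193/28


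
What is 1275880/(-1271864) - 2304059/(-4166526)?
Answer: -298192187113/662406803058 ≈ -0.45016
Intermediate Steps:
1275880/(-1271864) - 2304059/(-4166526) = 1275880*(-1/1271864) - 2304059*(-1/4166526) = -159485/158983 + 2304059/4166526 = -298192187113/662406803058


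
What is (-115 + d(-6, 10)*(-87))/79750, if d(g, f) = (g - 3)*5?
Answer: 76/1595 ≈ 0.047649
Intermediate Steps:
d(g, f) = -15 + 5*g (d(g, f) = (-3 + g)*5 = -15 + 5*g)
(-115 + d(-6, 10)*(-87))/79750 = (-115 + (-15 + 5*(-6))*(-87))/79750 = (-115 + (-15 - 30)*(-87))*(1/79750) = (-115 - 45*(-87))*(1/79750) = (-115 + 3915)*(1/79750) = 3800*(1/79750) = 76/1595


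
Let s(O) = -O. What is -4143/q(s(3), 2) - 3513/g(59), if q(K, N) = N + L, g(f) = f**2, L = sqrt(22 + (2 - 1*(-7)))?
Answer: 9582905/31329 - 1381*sqrt(31)/9 ≈ -548.46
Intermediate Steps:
L = sqrt(31) (L = sqrt(22 + (2 + 7)) = sqrt(22 + 9) = sqrt(31) ≈ 5.5678)
q(K, N) = N + sqrt(31)
-4143/q(s(3), 2) - 3513/g(59) = -4143/(2 + sqrt(31)) - 3513/(59**2) = -4143/(2 + sqrt(31)) - 3513/3481 = -3513/3481 - 4143/(2 + sqrt(31))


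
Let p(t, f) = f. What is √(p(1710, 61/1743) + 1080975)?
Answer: √3284055124098/1743 ≈ 1039.7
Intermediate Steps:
√(p(1710, 61/1743) + 1080975) = √(61/1743 + 1080975) = √(1884139486/1743) = √3284055124098/1743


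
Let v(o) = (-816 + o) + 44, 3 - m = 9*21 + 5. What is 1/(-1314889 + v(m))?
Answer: -1/1315852 ≈ -7.5996e-7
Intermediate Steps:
m = -191 (m = 3 - (9*21 + 5) = 3 - (189 + 5) = 3 - 1*194 = 3 - 194 = -191)
v(o) = -772 + o
1/(-1314889 + v(m)) = 1/(-1314889 + (-772 - 191)) = 1/(-1314889 - 963) = 1/(-1315852) = -1/1315852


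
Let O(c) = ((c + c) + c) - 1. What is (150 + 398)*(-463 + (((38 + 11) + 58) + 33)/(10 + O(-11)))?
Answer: -770762/3 ≈ -2.5692e+5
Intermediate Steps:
O(c) = -1 + 3*c (O(c) = (2*c + c) - 1 = 3*c - 1 = -1 + 3*c)
(150 + 398)*(-463 + (((38 + 11) + 58) + 33)/(10 + O(-11))) = (150 + 398)*(-463 + (((38 + 11) + 58) + 33)/(10 + (-1 + 3*(-11)))) = 548*(-463 + ((49 + 58) + 33)/(10 + (-1 - 33))) = 548*(-463 + (107 + 33)/(10 - 34)) = 548*(-463 + 140/(-24)) = 548*(-463 + 140*(-1/24)) = 548*(-463 - 35/6) = 548*(-2813/6) = -770762/3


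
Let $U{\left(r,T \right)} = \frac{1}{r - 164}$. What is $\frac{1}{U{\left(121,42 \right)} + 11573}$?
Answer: $\frac{43}{497638} \approx 8.6408 \cdot 10^{-5}$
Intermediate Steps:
$U{\left(r,T \right)} = \frac{1}{-164 + r}$
$\frac{1}{U{\left(121,42 \right)} + 11573} = \frac{1}{\frac{1}{-164 + 121} + 11573} = \frac{1}{\frac{1}{-43} + 11573} = \frac{1}{- \frac{1}{43} + 11573} = \frac{1}{\frac{497638}{43}} = \frac{43}{497638}$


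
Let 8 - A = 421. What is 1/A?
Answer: -1/413 ≈ -0.0024213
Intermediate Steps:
A = -413 (A = 8 - 1*421 = 8 - 421 = -413)
1/A = 1/(-413) = -1/413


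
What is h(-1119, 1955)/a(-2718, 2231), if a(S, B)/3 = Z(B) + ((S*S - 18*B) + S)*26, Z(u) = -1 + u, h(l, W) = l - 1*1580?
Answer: -2699/572889234 ≈ -4.7112e-6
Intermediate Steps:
h(l, W) = -1580 + l (h(l, W) = l - 1580 = -1580 + l)
a(S, B) = -3 - 1401*B + 78*S + 78*S² (a(S, B) = 3*((-1 + B) + ((S*S - 18*B) + S)*26) = 3*((-1 + B) + ((S² - 18*B) + S)*26) = 3*((-1 + B) + (S + S² - 18*B)*26) = 3*((-1 + B) + (-468*B + 26*S + 26*S²)) = 3*(-1 - 467*B + 26*S + 26*S²) = -3 - 1401*B + 78*S + 78*S²)
h(-1119, 1955)/a(-2718, 2231) = (-1580 - 1119)/(-3 - 1401*2231 + 78*(-2718) + 78*(-2718)²) = -2699/(-3 - 3125631 - 212004 + 78*7387524) = -2699/(-3 - 3125631 - 212004 + 576226872) = -2699/572889234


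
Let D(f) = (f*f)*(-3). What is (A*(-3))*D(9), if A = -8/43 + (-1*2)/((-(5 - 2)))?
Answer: 15066/43 ≈ 350.37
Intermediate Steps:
D(f) = -3*f² (D(f) = f²*(-3) = -3*f²)
A = 62/129 (A = -8*1/43 - 2/((-1*3)) = -8/43 - 2/(-3) = -8/43 - 2*(-⅓) = -8/43 + ⅔ = 62/129 ≈ 0.48062)
(A*(-3))*D(9) = ((62/129)*(-3))*(-3*9²) = -(-186)*81/43 = -62/43*(-243) = 15066/43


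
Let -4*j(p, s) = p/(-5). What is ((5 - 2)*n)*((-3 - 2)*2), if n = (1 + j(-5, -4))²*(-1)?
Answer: 135/8 ≈ 16.875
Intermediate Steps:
j(p, s) = p/20 (j(p, s) = -p/(4*(-5)) = -p*(-1)/(4*5) = -(-1)*p/20 = p/20)
n = -9/16 (n = (1 + (1/20)*(-5))²*(-1) = (1 - ¼)²*(-1) = (¾)²*(-1) = (9/16)*(-1) = -9/16 ≈ -0.56250)
((5 - 2)*n)*((-3 - 2)*2) = ((5 - 2)*(-9/16))*((-3 - 2)*2) = (3*(-9/16))*(-5*2) = -27/16*(-10) = 135/8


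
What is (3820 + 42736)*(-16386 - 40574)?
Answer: -2651829760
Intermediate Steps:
(3820 + 42736)*(-16386 - 40574) = 46556*(-56960) = -2651829760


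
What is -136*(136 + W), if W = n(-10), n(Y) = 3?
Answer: -18904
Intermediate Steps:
W = 3
-136*(136 + W) = -136*(136 + 3) = -136*139 = -18904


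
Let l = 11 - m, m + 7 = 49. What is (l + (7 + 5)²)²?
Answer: 12769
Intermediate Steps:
m = 42 (m = -7 + 49 = 42)
l = -31 (l = 11 - 1*42 = 11 - 42 = -31)
(l + (7 + 5)²)² = (-31 + (7 + 5)²)² = (-31 + 12²)² = (-31 + 144)² = 113² = 12769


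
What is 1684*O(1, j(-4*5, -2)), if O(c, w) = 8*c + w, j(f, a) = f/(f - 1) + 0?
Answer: 316592/21 ≈ 15076.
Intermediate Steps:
j(f, a) = f/(-1 + f) (j(f, a) = f/(-1 + f) + 0 = f/(-1 + f))
O(c, w) = w + 8*c
1684*O(1, j(-4*5, -2)) = 1684*((-4*5)/(-1 - 4*5) + 8*1) = 1684*(-20/(-1 - 20) + 8) = 1684*(-20/(-21) + 8) = 1684*(-20*(-1/21) + 8) = 1684*(20/21 + 8) = 1684*(188/21) = 316592/21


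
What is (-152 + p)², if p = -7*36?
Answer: 163216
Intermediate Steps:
p = -252
(-152 + p)² = (-152 - 252)² = (-404)² = 163216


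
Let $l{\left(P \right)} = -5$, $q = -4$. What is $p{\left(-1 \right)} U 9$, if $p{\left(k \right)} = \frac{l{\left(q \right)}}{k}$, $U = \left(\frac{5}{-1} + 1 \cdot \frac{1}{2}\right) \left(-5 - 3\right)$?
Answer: $1620$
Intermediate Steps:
$U = 36$ ($U = \left(5 \left(-1\right) + 1 \cdot \frac{1}{2}\right) \left(-8\right) = \left(-5 + \frac{1}{2}\right) \left(-8\right) = \left(- \frac{9}{2}\right) \left(-8\right) = 36$)
$p{\left(k \right)} = - \frac{5}{k}$
$p{\left(-1 \right)} U 9 = - \frac{5}{-1} \cdot 36 \cdot 9 = \left(-5\right) \left(-1\right) 36 \cdot 9 = 5 \cdot 36 \cdot 9 = 180 \cdot 9 = 1620$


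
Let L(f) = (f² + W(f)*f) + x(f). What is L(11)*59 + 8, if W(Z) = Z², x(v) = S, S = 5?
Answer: 85971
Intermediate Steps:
x(v) = 5
L(f) = 5 + f² + f³ (L(f) = (f² + f²*f) + 5 = (f² + f³) + 5 = 5 + f² + f³)
L(11)*59 + 8 = (5 + 11² + 11³)*59 + 8 = (5 + 121 + 1331)*59 + 8 = 1457*59 + 8 = 85963 + 8 = 85971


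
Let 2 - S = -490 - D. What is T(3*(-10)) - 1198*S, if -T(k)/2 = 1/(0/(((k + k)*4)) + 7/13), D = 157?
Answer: -5442540/7 ≈ -7.7751e+5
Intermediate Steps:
T(k) = -26/7 (T(k) = -2/(0/(((k + k)*4)) + 7/13) = -2/(0/(((2*k)*4)) + 7*(1/13)) = -2/(0/((8*k)) + 7/13) = -2/(0*(1/(8*k)) + 7/13) = -2/(0 + 7/13) = -2/7/13 = -2*13/7 = -26/7)
S = 649 (S = 2 - (-490 - 1*157) = 2 - (-490 - 157) = 2 - 1*(-647) = 2 + 647 = 649)
T(3*(-10)) - 1198*S = -26/7 - 1198*649 = -26/7 - 777502 = -5442540/7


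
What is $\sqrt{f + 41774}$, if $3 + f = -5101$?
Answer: $\sqrt{36670} \approx 191.49$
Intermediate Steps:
$f = -5104$ ($f = -3 - 5101 = -5104$)
$\sqrt{f + 41774} = \sqrt{-5104 + 41774} = \sqrt{36670}$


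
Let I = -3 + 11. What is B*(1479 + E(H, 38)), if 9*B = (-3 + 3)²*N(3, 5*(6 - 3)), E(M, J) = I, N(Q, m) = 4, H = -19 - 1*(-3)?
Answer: 0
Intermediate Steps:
H = -16 (H = -19 + 3 = -16)
I = 8
E(M, J) = 8
B = 0 (B = ((-3 + 3)²*4)/9 = (0²*4)/9 = (0*4)/9 = (⅑)*0 = 0)
B*(1479 + E(H, 38)) = 0*(1479 + 8) = 0*1487 = 0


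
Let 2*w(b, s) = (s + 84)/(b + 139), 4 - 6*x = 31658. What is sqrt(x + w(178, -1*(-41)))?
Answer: I*sqrt(19084559586)/1902 ≈ 72.632*I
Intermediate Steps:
x = -15827/3 (x = 2/3 - 1/6*31658 = 2/3 - 15829/3 = -15827/3 ≈ -5275.7)
w(b, s) = (84 + s)/(2*(139 + b)) (w(b, s) = ((s + 84)/(b + 139))/2 = ((84 + s)/(139 + b))/2 = (84 + s)/(2*(139 + b)))
sqrt(x + w(178, -1*(-41))) = sqrt(-15827/3 + (84 - 1*(-41))/(2*(139 + 178))) = sqrt(-15827/3 + (1/2)*(84 + 41)/317) = sqrt(-15827/3 + (1/2)*(1/317)*125) = sqrt(-15827/3 + 125/634) = sqrt(-10033943/1902) = I*sqrt(19084559586)/1902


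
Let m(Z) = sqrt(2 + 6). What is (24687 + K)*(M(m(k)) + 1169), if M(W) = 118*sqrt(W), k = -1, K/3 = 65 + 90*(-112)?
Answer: -6263502 - 632244*2**(3/4) ≈ -7.3268e+6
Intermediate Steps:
K = -30045 (K = 3*(65 + 90*(-112)) = 3*(65 - 10080) = 3*(-10015) = -30045)
m(Z) = 2*sqrt(2) (m(Z) = sqrt(8) = 2*sqrt(2))
(24687 + K)*(M(m(k)) + 1169) = (24687 - 30045)*(118*sqrt(2*sqrt(2)) + 1169) = -5358*(118*2**(3/4) + 1169) = -5358*(1169 + 118*2**(3/4)) = -6263502 - 632244*2**(3/4)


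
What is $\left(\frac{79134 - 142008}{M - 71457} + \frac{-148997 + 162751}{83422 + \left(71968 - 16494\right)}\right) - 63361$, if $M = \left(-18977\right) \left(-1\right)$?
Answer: $- \frac{14432671246683}{227789440} \approx -63360.0$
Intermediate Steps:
$M = 18977$
$\left(\frac{79134 - 142008}{M - 71457} + \frac{-148997 + 162751}{83422 + \left(71968 - 16494\right)}\right) - 63361 = \left(\frac{79134 - 142008}{18977 - 71457} + \frac{-148997 + 162751}{83422 + \left(71968 - 16494\right)}\right) - 63361 = \left(- \frac{62874}{-52480} + \frac{13754}{83422 + 55474}\right) - 63361 = \left(\left(-62874\right) \left(- \frac{1}{52480}\right) + \frac{13754}{138896}\right) - 63361 = \left(\frac{31437}{26240} + 13754 \cdot \frac{1}{138896}\right) - 63361 = \left(\frac{31437}{26240} + \frac{6877}{69448}\right) - 63361 = \frac{295461157}{227789440} - 63361 = - \frac{14432671246683}{227789440}$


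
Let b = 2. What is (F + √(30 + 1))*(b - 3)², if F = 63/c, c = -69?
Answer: -21/23 + √31 ≈ 4.6547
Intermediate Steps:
F = -21/23 (F = 63/(-69) = 63*(-1/69) = -21/23 ≈ -0.91304)
(F + √(30 + 1))*(b - 3)² = (-21/23 + √(30 + 1))*(2 - 3)² = (-21/23 + √31)*(-1)² = (-21/23 + √31)*1 = -21/23 + √31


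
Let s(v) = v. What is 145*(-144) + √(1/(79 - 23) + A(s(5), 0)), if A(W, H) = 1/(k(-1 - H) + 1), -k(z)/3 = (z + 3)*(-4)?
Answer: -20880 + 9*√14/140 ≈ -20880.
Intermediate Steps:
k(z) = 36 + 12*z (k(z) = -3*(z + 3)*(-4) = -3*(3 + z)*(-4) = -3*(-12 - 4*z) = 36 + 12*z)
A(W, H) = 1/(25 - 12*H) (A(W, H) = 1/((36 + 12*(-1 - H)) + 1) = 1/((36 + (-12 - 12*H)) + 1) = 1/((24 - 12*H) + 1) = 1/(25 - 12*H))
145*(-144) + √(1/(79 - 23) + A(s(5), 0)) = 145*(-144) + √(1/(79 - 23) - 1/(-25 + 12*0)) = -20880 + √(1/56 - 1/(-25 + 0)) = -20880 + √(1/56 - 1/(-25)) = -20880 + √(1/56 - 1*(-1/25)) = -20880 + √(1/56 + 1/25) = -20880 + √(81/1400) = -20880 + 9*√14/140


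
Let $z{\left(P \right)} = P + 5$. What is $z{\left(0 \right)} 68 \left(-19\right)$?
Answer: $-6460$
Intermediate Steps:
$z{\left(P \right)} = 5 + P$
$z{\left(0 \right)} 68 \left(-19\right) = \left(5 + 0\right) 68 \left(-19\right) = 5 \cdot 68 \left(-19\right) = 340 \left(-19\right) = -6460$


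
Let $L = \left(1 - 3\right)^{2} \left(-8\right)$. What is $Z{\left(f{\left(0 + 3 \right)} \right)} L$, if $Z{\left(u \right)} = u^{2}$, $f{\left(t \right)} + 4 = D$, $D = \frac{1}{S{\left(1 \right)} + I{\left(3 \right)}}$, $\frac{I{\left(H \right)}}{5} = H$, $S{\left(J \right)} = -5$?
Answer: $- \frac{12168}{25} \approx -486.72$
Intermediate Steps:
$I{\left(H \right)} = 5 H$
$D = \frac{1}{10}$ ($D = \frac{1}{-5 + 5 \cdot 3} = \frac{1}{-5 + 15} = \frac{1}{10} \approx 0.1$)
$f{\left(t \right)} = - \frac{39}{10}$ ($f{\left(t \right)} = -4 + \frac{1}{10} = - \frac{39}{10}$)
$L = -32$ ($L = \left(-2\right)^{2} \left(-8\right) = 4 \left(-8\right) = -32$)
$Z{\left(f{\left(0 + 3 \right)} \right)} L = \left(- \frac{39}{10}\right)^{2} \left(-32\right) = \frac{1521}{100} \left(-32\right) = - \frac{12168}{25}$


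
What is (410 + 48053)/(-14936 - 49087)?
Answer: -48463/64023 ≈ -0.75696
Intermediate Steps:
(410 + 48053)/(-14936 - 49087) = 48463/(-64023) = 48463*(-1/64023) = -48463/64023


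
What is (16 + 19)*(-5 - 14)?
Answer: -665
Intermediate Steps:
(16 + 19)*(-5 - 14) = 35*(-19) = -665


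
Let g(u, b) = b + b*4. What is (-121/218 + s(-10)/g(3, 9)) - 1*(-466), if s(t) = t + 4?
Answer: 1521569/3270 ≈ 465.31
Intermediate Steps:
s(t) = 4 + t
g(u, b) = 5*b (g(u, b) = b + 4*b = 5*b)
(-121/218 + s(-10)/g(3, 9)) - 1*(-466) = (-121/218 + (4 - 10)/((5*9))) - 1*(-466) = (-121*1/218 - 6/45) + 466 = (-121/218 - 6*1/45) + 466 = (-121/218 - 2/15) + 466 = -2251/3270 + 466 = 1521569/3270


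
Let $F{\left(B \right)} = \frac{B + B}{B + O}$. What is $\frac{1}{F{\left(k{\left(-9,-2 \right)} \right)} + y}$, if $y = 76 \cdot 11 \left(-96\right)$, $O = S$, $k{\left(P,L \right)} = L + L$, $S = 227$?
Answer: $- \frac{223}{17897096} \approx -1.246 \cdot 10^{-5}$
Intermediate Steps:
$k{\left(P,L \right)} = 2 L$
$O = 227$
$y = -80256$ ($y = 836 \left(-96\right) = -80256$)
$F{\left(B \right)} = \frac{2 B}{227 + B}$ ($F{\left(B \right)} = \frac{B + B}{B + 227} = \frac{2 B}{227 + B}$)
$\frac{1}{F{\left(k{\left(-9,-2 \right)} \right)} + y} = \frac{1}{\frac{2 \cdot 2 \left(-2\right)}{227 + 2 \left(-2\right)} - 80256} = \frac{1}{2 \left(-4\right) \frac{1}{227 - 4} - 80256} = \frac{1}{2 \left(-4\right) \frac{1}{223} - 80256} = \frac{1}{- \frac{8}{223} - 80256} = \frac{1}{- \frac{17897096}{223}} = - \frac{223}{17897096}$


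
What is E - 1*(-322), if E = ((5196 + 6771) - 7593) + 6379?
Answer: 11075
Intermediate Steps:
E = 10753 (E = (11967 - 7593) + 6379 = 4374 + 6379 = 10753)
E - 1*(-322) = 10753 - 1*(-322) = 10753 + 322 = 11075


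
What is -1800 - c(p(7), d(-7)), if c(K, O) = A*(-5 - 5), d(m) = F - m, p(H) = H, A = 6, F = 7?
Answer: -1740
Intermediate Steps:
d(m) = 7 - m
c(K, O) = -60 (c(K, O) = 6*(-5 - 5) = 6*(-10) = -60)
-1800 - c(p(7), d(-7)) = -1800 - 1*(-60) = -1800 + 60 = -1740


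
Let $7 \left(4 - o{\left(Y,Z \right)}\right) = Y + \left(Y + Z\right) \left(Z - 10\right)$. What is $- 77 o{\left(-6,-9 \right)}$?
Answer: $2761$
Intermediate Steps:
$o{\left(Y,Z \right)} = 4 - \frac{Y}{7} - \frac{\left(-10 + Z\right) \left(Y + Z\right)}{7}$ ($o{\left(Y,Z \right)} = 4 - \frac{Y + \left(Y + Z\right) \left(Z - 10\right)}{7} = 4 - \frac{Y + \left(Y + Z\right) \left(-10 + Z\right)}{7} = 4 - \frac{Y + \left(-10 + Z\right) \left(Y + Z\right)}{7} = 4 - \left(\frac{Y}{7} + \frac{\left(-10 + Z\right) \left(Y + Z\right)}{7}\right) = 4 - \frac{Y}{7} - \frac{\left(-10 + Z\right) \left(Y + Z\right)}{7}$)
$- 77 o{\left(-6,-9 \right)} = - 77 \left(4 - \frac{\left(-9\right)^{2}}{7} + \frac{9}{7} \left(-6\right) + \frac{10}{7} \left(-9\right) - \left(- \frac{6}{7}\right) \left(-9\right)\right) = - 77 \left(4 - \frac{81}{7} - \frac{54}{7} - \frac{90}{7} - \frac{54}{7}\right) = \left(-77\right) \left(- \frac{251}{7}\right) = 2761$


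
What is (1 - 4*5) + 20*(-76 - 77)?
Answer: -3079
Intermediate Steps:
(1 - 4*5) + 20*(-76 - 77) = (1 - 20) + 20*(-153) = -19 - 3060 = -3079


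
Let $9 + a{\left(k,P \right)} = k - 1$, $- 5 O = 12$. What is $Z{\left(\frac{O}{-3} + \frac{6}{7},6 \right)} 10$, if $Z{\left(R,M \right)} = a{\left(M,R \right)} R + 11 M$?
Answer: $\frac{4156}{7} \approx 593.71$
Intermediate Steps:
$O = - \frac{12}{5}$ ($O = \left(- \frac{1}{5}\right) 12 = - \frac{12}{5} \approx -2.4$)
$a{\left(k,P \right)} = -10 + k$ ($a{\left(k,P \right)} = -9 + \left(k - 1\right) = -9 + \left(-1 + k\right) = -10 + k$)
$Z{\left(R,M \right)} = 11 M + R \left(-10 + M\right)$ ($Z{\left(R,M \right)} = \left(-10 + M\right) R + 11 M = R \left(-10 + M\right) + 11 M = 11 M + R \left(-10 + M\right)$)
$Z{\left(\frac{O}{-3} + \frac{6}{7},6 \right)} 10 = \left(11 \cdot 6 + \left(- \frac{12}{5 \left(-3\right)} + \frac{6}{7}\right) \left(-10 + 6\right)\right) 10 = \left(66 + \left(\left(- \frac{12}{5}\right) \left(- \frac{1}{3}\right) + 6 \cdot \frac{1}{7}\right) \left(-4\right)\right) 10 = \left(66 + \left(\frac{4}{5} + \frac{6}{7}\right) \left(-4\right)\right) 10 = \left(66 + \frac{58}{35} \left(-4\right)\right) 10 = \left(66 - \frac{232}{35}\right) 10 = \frac{2078}{35} \cdot 10 = \frac{4156}{7}$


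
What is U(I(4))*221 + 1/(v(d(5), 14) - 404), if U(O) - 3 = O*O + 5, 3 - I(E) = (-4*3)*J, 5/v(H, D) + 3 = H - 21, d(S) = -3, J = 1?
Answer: 561943082/10913 ≈ 51493.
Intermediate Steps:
v(H, D) = 5/(-24 + H) (v(H, D) = 5/(-3 + (H - 21)) = 5/(-3 + (-21 + H)) = 5/(-24 + H))
I(E) = 15 (I(E) = 3 - (-4*3) = 3 - (-12) = 3 - 1*(-12) = 3 + 12 = 15)
U(O) = 8 + O**2 (U(O) = 3 + (O*O + 5) = 3 + (O**2 + 5) = 3 + (5 + O**2) = 8 + O**2)
U(I(4))*221 + 1/(v(d(5), 14) - 404) = (8 + 15**2)*221 + 1/(5/(-24 - 3) - 404) = (8 + 225)*221 + 1/(5/(-27) - 404) = 233*221 + 1/(5*(-1/27) - 404) = 51493 + 1/(-5/27 - 404) = 51493 + 1/(-10913/27) = 51493 - 27/10913 = 561943082/10913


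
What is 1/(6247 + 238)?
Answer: 1/6485 ≈ 0.00015420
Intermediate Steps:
1/(6247 + 238) = 1/6485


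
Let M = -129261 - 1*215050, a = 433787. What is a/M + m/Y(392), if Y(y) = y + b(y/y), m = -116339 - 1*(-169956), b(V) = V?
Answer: 18290444596/135314223 ≈ 135.17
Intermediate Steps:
m = 53617 (m = -116339 + 169956 = 53617)
Y(y) = 1 + y (Y(y) = y + y/y = y + 1 = 1 + y)
M = -344311 (M = -129261 - 215050 = -344311)
a/M + m/Y(392) = 433787/(-344311) + 53617/(1 + 392) = 433787*(-1/344311) + 53617/393 = -433787/344311 + 53617*(1/393) = -433787/344311 + 53617/393 = 18290444596/135314223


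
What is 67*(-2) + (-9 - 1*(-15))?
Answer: -128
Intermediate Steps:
67*(-2) + (-9 - 1*(-15)) = -134 + (-9 + 15) = -134 + 6 = -128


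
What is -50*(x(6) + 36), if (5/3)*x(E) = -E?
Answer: -1620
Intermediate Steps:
x(E) = -3*E/5 (x(E) = 3*(-E)/5 = -3*E/5)
-50*(x(6) + 36) = -50*(-⅗*6 + 36) = -50*(-18/5 + 36) = -50*162/5 = -1620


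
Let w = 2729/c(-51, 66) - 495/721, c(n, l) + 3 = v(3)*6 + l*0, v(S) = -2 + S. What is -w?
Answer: -1966124/2163 ≈ -908.98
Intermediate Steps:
c(n, l) = 3 (c(n, l) = -3 + ((-2 + 3)*6 + l*0) = -3 + (1*6 + 0) = -3 + (6 + 0) = -3 + 6 = 3)
w = 1966124/2163 (w = 2729/3 - 495/721 = 1966124/2163 ≈ 908.98)
-w = -1*1966124/2163 = -1966124/2163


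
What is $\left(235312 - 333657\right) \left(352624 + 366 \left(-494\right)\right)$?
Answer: $-16897637900$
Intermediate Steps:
$\left(235312 - 333657\right) \left(352624 + 366 \left(-494\right)\right) = - 98345 \left(352624 - 180804\right) = \left(-98345\right) 171820 = -16897637900$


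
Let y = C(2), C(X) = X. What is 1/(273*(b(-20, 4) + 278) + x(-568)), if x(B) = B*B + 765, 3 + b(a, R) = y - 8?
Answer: 1/396826 ≈ 2.5200e-6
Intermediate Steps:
y = 2
b(a, R) = -9 (b(a, R) = -3 + (2 - 8) = -3 - 6 = -9)
x(B) = 765 + B² (x(B) = B² + 765 = 765 + B²)
1/(273*(b(-20, 4) + 278) + x(-568)) = 1/(273*(-9 + 278) + (765 + (-568)²)) = 1/(273*269 + (765 + 322624)) = 1/(73437 + 323389) = 1/396826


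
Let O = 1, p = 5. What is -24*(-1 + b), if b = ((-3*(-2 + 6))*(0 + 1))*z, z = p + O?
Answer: 1752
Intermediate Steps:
z = 6 (z = 5 + 1 = 6)
b = -72 (b = ((-3*(-2 + 6))*(0 + 1))*6 = (-3*4*1)*6 = -12*1*6 = -12*6 = -72)
-24*(-1 + b) = -24*(-1 - 72) = -24*(-73) = 1752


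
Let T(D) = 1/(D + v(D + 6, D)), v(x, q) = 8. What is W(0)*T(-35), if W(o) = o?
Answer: 0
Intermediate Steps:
T(D) = 1/(8 + D) (T(D) = 1/(D + 8) = 1/(8 + D))
W(0)*T(-35) = 0/(8 - 35) = 0/(-27) = 0*(-1/27) = 0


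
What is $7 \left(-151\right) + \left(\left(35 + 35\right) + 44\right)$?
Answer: $-943$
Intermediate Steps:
$7 \left(-151\right) + \left(\left(35 + 35\right) + 44\right) = -1057 + \left(70 + 44\right) = -1057 + 114 = -943$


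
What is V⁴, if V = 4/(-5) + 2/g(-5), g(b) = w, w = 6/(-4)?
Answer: 1048576/50625 ≈ 20.713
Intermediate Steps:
w = -3/2 (w = 6*(-¼) = -3/2 ≈ -1.5000)
g(b) = -3/2
V = -32/15 (V = 4/(-5) + 2/(-3/2) = 4*(-⅕) + 2*(-⅔) = -⅘ - 4/3 = -32/15 ≈ -2.1333)
V⁴ = (-32/15)⁴ = 1048576/50625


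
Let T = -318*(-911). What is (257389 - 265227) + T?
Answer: 281860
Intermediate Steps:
T = 289698
(257389 - 265227) + T = (257389 - 265227) + 289698 = -7838 + 289698 = 281860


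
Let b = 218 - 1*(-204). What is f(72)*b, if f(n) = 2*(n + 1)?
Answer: 61612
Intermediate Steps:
f(n) = 2 + 2*n (f(n) = 2*(1 + n) = 2 + 2*n)
b = 422 (b = 218 + 204 = 422)
f(72)*b = (2 + 2*72)*422 = (2 + 144)*422 = 146*422 = 61612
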